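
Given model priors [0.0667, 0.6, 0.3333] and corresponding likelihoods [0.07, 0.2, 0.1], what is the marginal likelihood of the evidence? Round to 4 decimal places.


P(E) = sum_i P(M_i) P(E|M_i)
= 0.0047 + 0.12 + 0.0333
= 0.158

0.158


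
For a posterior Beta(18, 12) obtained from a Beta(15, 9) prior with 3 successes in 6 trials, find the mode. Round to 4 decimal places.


Mode = (alpha - 1) / (alpha + beta - 2)
= 17 / 28
= 0.6071

0.6071


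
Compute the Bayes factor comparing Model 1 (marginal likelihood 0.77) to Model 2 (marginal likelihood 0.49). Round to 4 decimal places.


BF12 = marginal likelihood of M1 / marginal likelihood of M2
= 0.77/0.49
= 1.5714

1.5714


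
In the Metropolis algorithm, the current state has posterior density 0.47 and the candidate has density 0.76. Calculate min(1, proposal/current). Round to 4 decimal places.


Ratio = 0.76/0.47 = 1.617
Acceptance probability = min(1, 1.617)
= 1.0

1.0


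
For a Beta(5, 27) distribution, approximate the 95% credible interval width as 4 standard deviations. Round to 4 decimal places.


Variance of Beta(a,b) = ab / ((a+b)^2 * (a+b+1))
= 5*27 / ((32)^2 * 33)
= 0.004
SD = sqrt(0.004) = 0.0632
Width = 4 * SD = 0.2528

0.2528


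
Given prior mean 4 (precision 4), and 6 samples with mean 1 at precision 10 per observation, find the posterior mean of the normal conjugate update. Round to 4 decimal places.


The posterior mean is a precision-weighted average of prior and data.
Post. prec. = 4 + 60 = 64
Post. mean = (16 + 60)/64 = 76/64 = 1.1875

1.1875


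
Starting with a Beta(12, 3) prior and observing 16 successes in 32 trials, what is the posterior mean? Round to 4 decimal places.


Posterior parameters: alpha = 12 + 16 = 28
beta = 3 + 16 = 19
Posterior mean = alpha / (alpha + beta) = 28 / 47
= 0.5957

0.5957


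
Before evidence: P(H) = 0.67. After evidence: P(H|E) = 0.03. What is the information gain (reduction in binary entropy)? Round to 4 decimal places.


Prior entropy = 0.9149
Posterior entropy = 0.1944
Information gain = 0.9149 - 0.1944 = 0.7205

0.7205


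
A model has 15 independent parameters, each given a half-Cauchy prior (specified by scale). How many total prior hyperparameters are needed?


Each half-Cauchy prior needs 1 hyperparameter (scale).
Total = 1 * 15 = 15

15


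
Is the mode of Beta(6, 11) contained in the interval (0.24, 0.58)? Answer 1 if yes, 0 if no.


Mode = (a-1)/(a+b-2) = 5/15 = 0.3333
Interval: (0.24, 0.58)
Contains mode? 1

1


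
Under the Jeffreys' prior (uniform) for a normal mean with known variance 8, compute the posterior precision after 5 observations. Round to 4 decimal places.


Prior precision = 0 (flat prior).
Post. prec. = 0 + n/var = 5/8 = 0.625

0.625


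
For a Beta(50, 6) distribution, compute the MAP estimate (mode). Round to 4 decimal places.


MAP = mode = (a-1)/(a+b-2)
= (50-1)/(50+6-2)
= 49/54 = 0.9074

0.9074


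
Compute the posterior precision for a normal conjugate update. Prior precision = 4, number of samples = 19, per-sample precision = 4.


tau_post = tau_0 + n * tau
= 4 + 19 * 4 = 80

80


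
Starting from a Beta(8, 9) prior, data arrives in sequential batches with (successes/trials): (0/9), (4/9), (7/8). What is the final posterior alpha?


In sequential Bayesian updating, we sum all successes.
Total successes = 11
Final alpha = 8 + 11 = 19

19


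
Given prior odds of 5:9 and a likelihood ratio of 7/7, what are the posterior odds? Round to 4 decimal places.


Posterior odds = prior odds * LR
Prior odds = 5/9 = 0.5556
LR = 7/7 = 1.0
Posterior odds = 0.5556 * 1.0 = 0.5556

0.5556


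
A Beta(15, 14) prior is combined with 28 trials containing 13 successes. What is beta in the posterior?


In conjugate updating:
beta_posterior = beta_prior + (n - k)
= 14 + (28 - 13)
= 14 + 15 = 29

29


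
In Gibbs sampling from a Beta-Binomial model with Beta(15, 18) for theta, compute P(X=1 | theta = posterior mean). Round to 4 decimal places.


Posterior mean = alpha/(alpha+beta) = 15/33 = 0.4545
P(X=1|theta=mean) = theta = 0.4545

0.4545


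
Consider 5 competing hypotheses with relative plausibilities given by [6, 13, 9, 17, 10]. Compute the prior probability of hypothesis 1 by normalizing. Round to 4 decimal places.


Sum of weights = 6 + 13 + 9 + 17 + 10 = 55
Normalized prior for H1 = 6 / 55
= 0.1091

0.1091


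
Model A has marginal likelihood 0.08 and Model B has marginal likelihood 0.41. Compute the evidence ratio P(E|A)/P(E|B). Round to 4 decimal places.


Evidence ratio = P(E|A) / P(E|B)
= 0.08 / 0.41
= 0.1951

0.1951


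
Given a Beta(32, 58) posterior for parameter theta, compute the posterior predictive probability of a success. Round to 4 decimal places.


For a Beta-Bernoulli model, the predictive probability is the mean:
P(success) = 32/(32+58) = 32/90 = 0.3556

0.3556


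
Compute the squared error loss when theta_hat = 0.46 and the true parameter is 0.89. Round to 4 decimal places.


L = (theta_hat - theta_true)^2
= (0.46 - 0.89)^2
= -0.43^2 = 0.1849

0.1849


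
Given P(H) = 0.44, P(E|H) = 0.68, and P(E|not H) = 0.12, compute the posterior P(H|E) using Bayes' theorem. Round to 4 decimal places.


By Bayes' theorem: P(H|E) = P(E|H)*P(H) / P(E)
P(E) = P(E|H)*P(H) + P(E|not H)*P(not H)
P(E) = 0.68*0.44 + 0.12*0.56 = 0.3664
P(H|E) = 0.68*0.44 / 0.3664 = 0.8166

0.8166


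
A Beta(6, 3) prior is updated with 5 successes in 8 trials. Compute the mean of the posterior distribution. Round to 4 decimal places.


After update: Beta(11, 6)
Mean = 11 / (11 + 6) = 11 / 17
= 0.6471

0.6471


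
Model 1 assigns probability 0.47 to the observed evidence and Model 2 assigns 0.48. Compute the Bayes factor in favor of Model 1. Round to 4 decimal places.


BF = P(data|M1) / P(data|M2)
= 0.47 / 0.48 = 0.9792

0.9792


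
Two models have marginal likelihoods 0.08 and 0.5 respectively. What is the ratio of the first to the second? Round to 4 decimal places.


Evidence ratio = 0.08 / 0.5
= 0.16

0.16


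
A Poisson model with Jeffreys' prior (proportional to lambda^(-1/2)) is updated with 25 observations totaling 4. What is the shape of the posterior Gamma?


Posterior = Gamma(0.5 + S, n)
= Gamma(0.5 + 4, 25)
Posterior shape = 0.5 + S = 0.5 + 4 = 4.5

4.5


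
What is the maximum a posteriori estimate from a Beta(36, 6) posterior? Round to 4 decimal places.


The MAP estimate equals the mode of the distribution.
Mode of Beta(a,b) = (a-1)/(a+b-2)
= 35/40
= 0.875

0.875


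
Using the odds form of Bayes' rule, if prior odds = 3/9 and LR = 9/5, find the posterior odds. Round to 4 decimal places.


Bayes' rule in odds form: posterior odds = prior odds * LR
= (3 * 9) / (9 * 5)
= 27/45 = 0.6

0.6


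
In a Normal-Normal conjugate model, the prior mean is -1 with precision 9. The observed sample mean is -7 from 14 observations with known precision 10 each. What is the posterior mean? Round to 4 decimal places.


Posterior precision = tau0 + n*tau = 9 + 14*10 = 149
Posterior mean = (tau0*mu0 + n*tau*xbar) / posterior_precision
= (9*-1 + 14*10*-7) / 149
= -989 / 149 = -6.6376

-6.6376


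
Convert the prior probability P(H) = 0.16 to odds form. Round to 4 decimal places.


P(not H) = 1 - 0.16 = 0.84
Odds = 0.16 / 0.84 = 0.1905

0.1905


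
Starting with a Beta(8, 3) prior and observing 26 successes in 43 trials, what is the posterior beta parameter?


Posterior beta = prior beta + failures
Failures = 43 - 26 = 17
beta_post = 3 + 17 = 20

20


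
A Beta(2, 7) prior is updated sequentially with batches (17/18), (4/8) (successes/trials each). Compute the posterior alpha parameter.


Sequential conjugate updating is equivalent to a single batch update.
Total successes across all batches = 21
alpha_posterior = alpha_prior + total_successes = 2 + 21
= 23

23


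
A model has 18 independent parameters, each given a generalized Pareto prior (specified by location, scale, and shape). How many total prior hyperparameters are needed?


Each generalized Pareto prior needs 3 hyperparameters (location, scale, and shape).
Total = 3 * 18 = 54

54


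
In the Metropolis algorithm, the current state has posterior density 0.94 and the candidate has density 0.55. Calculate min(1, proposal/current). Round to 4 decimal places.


Ratio = 0.55/0.94 = 0.5851
Acceptance probability = min(1, 0.5851)
= 0.5851

0.5851


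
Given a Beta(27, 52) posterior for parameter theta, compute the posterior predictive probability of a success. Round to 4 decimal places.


For a Beta-Bernoulli model, the predictive probability is the mean:
P(success) = 27/(27+52) = 27/79 = 0.3418

0.3418


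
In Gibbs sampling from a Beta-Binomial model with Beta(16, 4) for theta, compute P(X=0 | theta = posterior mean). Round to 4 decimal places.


Posterior mean = alpha/(alpha+beta) = 16/20 = 0.8
P(X=0|theta=mean) = 1 - theta = 0.2

0.2


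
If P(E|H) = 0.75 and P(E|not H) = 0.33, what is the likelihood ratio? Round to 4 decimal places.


Likelihood ratio = P(E|H) / P(E|not H)
= 0.75 / 0.33
= 2.2727

2.2727


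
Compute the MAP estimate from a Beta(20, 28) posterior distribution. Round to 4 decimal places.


MAP = mode of Beta distribution
= (alpha - 1)/(alpha + beta - 2)
= (20-1)/(20+28-2)
= 19/46 = 0.413

0.413


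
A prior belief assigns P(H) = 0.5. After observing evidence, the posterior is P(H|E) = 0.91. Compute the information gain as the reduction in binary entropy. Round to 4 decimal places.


H(prior) = -0.5*log2(0.5) - 0.5*log2(0.5)
= 1.0
H(post) = -0.91*log2(0.91) - 0.09*log2(0.09)
= 0.4365
IG = 1.0 - 0.4365 = 0.5635

0.5635


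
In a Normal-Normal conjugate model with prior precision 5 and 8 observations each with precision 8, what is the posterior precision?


Posterior precision = prior precision + n * observation precision
= 5 + 8 * 8
= 5 + 64 = 69

69


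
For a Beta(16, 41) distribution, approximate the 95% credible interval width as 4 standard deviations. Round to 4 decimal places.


Variance of Beta(a,b) = ab / ((a+b)^2 * (a+b+1))
= 16*41 / ((57)^2 * 58)
= 0.0035
SD = sqrt(0.0035) = 0.059
Width = 4 * SD = 0.236

0.236


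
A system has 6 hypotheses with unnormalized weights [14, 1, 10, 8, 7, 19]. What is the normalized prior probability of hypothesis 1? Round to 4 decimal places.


The normalized prior is the weight divided by the total.
Total weight = 59
P(H1) = 14 / 59 = 0.2373

0.2373


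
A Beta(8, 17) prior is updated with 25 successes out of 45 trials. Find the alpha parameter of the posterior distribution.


In the Beta-Binomial conjugate update:
alpha_post = alpha_prior + successes
= 8 + 25
= 33

33


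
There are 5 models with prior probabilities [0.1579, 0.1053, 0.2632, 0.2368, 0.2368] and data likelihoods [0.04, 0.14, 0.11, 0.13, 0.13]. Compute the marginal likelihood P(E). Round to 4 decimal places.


P(E) = sum over models of P(M_i) * P(E|M_i)
= 0.1579*0.04 + 0.1053*0.14 + 0.2632*0.11 + 0.2368*0.13 + 0.2368*0.13
= 0.1116

0.1116


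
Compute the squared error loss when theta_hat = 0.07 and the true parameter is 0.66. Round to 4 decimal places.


L = (theta_hat - theta_true)^2
= (0.07 - 0.66)^2
= -0.59^2 = 0.3481

0.3481


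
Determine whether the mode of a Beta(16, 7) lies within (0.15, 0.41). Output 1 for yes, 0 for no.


First find the mode: (a-1)/(a+b-2) = 0.7143
Is 0.7143 in (0.15, 0.41)? 0

0


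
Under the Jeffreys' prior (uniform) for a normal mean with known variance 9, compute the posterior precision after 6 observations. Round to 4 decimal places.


Prior precision = 0 (flat prior).
Post. prec. = 0 + n/var = 6/9 = 0.6667

0.6667


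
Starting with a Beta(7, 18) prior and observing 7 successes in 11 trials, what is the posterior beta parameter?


Posterior beta = prior beta + failures
Failures = 11 - 7 = 4
beta_post = 18 + 4 = 22

22


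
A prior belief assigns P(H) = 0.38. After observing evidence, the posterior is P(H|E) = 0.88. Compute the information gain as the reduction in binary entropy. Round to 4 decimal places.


H(prior) = -0.38*log2(0.38) - 0.62*log2(0.62)
= 0.958
H(post) = -0.88*log2(0.88) - 0.12*log2(0.12)
= 0.5294
IG = 0.958 - 0.5294 = 0.4287

0.4287


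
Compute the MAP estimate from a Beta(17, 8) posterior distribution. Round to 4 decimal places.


MAP = mode of Beta distribution
= (alpha - 1)/(alpha + beta - 2)
= (17-1)/(17+8-2)
= 16/23 = 0.6957

0.6957


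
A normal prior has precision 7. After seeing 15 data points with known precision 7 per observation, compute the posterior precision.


In the conjugate normal model, precisions add:
tau_posterior = tau_prior + n * tau_data
= 7 + 15*7 = 112

112


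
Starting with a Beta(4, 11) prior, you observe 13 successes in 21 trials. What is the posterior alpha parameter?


For a Beta-Binomial conjugate model:
Posterior alpha = prior alpha + number of successes
= 4 + 13 = 17

17


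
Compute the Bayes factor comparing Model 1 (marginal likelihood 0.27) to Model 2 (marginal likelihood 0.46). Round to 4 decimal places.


BF12 = marginal likelihood of M1 / marginal likelihood of M2
= 0.27/0.46
= 0.587

0.587


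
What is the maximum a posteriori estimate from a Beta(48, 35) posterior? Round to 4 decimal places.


The MAP estimate equals the mode of the distribution.
Mode of Beta(a,b) = (a-1)/(a+b-2)
= 47/81
= 0.5802

0.5802


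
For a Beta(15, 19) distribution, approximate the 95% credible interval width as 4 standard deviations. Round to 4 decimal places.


Variance of Beta(a,b) = ab / ((a+b)^2 * (a+b+1))
= 15*19 / ((34)^2 * 35)
= 0.007
SD = sqrt(0.007) = 0.0839
Width = 4 * SD = 0.3357

0.3357


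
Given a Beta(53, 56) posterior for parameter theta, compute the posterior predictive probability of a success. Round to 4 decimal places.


For a Beta-Bernoulli model, the predictive probability is the mean:
P(success) = 53/(53+56) = 53/109 = 0.4862

0.4862


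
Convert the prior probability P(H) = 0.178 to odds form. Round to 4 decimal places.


P(not H) = 1 - 0.178 = 0.822
Odds = 0.178 / 0.822 = 0.2165

0.2165


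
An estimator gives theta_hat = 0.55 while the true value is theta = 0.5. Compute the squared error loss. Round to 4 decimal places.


The squared error loss is (theta_hat - theta)^2
= (0.55 - 0.5)^2
= (0.05)^2 = 0.0025

0.0025


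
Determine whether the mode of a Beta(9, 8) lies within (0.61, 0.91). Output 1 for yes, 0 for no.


First find the mode: (a-1)/(a+b-2) = 0.5333
Is 0.5333 in (0.61, 0.91)? 0

0


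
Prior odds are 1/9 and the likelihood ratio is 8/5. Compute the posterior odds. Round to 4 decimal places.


Posterior odds = prior odds * likelihood ratio
= (1/9) * (8/5)
= 8 / 45
= 0.1778

0.1778


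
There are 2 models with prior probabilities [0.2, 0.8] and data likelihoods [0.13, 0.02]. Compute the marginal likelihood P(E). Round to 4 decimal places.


P(E) = sum over models of P(M_i) * P(E|M_i)
= 0.2*0.13 + 0.8*0.02
= 0.042

0.042


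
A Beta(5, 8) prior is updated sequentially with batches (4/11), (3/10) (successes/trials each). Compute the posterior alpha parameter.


Sequential conjugate updating is equivalent to a single batch update.
Total successes across all batches = 7
alpha_posterior = alpha_prior + total_successes = 5 + 7
= 12

12


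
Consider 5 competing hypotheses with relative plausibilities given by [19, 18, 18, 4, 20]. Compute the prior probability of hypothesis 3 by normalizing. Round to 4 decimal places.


Sum of weights = 19 + 18 + 18 + 4 + 20 = 79
Normalized prior for H3 = 18 / 79
= 0.2278

0.2278


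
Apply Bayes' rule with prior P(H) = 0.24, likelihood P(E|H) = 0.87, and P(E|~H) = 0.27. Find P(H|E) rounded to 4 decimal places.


Step 1: Compute marginal P(E) = P(E|H)P(H) + P(E|~H)P(~H)
= 0.87*0.24 + 0.27*0.76 = 0.414
Step 2: P(H|E) = P(E|H)P(H)/P(E) = 0.2088/0.414
= 0.5043

0.5043


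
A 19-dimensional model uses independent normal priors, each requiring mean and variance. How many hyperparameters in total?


Per parameter: 2 (mean and variance).
Total = 19 * 2 = 38

38


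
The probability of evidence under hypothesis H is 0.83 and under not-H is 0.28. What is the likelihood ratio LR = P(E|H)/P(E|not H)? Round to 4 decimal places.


LR = 0.83 / 0.28
= 2.9643

2.9643


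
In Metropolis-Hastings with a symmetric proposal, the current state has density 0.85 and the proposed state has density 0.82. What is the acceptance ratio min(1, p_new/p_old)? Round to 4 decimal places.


Ratio = p_new / p_old = 0.82 / 0.85 = 0.9647
Acceptance = min(1, 0.9647) = 0.9647

0.9647


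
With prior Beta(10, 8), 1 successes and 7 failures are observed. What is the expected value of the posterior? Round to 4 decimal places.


Posterior = Beta(11, 15)
E[theta] = alpha/(alpha+beta)
= 11/26 = 0.4231

0.4231


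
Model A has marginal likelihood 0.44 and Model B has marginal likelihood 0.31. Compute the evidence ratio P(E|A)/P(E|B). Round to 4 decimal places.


Evidence ratio = P(E|A) / P(E|B)
= 0.44 / 0.31
= 1.4194

1.4194


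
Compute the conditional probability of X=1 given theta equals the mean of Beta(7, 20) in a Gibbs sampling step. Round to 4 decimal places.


Mean of Beta(7, 20) = 0.2593
P(X=1 | theta=0.2593) = 0.2593

0.2593


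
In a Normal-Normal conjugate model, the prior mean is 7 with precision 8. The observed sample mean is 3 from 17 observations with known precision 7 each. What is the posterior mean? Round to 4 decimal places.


Posterior precision = tau0 + n*tau = 8 + 17*7 = 127
Posterior mean = (tau0*mu0 + n*tau*xbar) / posterior_precision
= (8*7 + 17*7*3) / 127
= 413 / 127 = 3.252

3.252


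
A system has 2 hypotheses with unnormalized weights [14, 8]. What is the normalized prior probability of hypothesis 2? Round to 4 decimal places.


The normalized prior is the weight divided by the total.
Total weight = 22
P(H2) = 8 / 22 = 0.3636

0.3636


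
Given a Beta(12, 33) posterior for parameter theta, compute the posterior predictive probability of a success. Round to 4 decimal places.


For a Beta-Bernoulli model, the predictive probability is the mean:
P(success) = 12/(12+33) = 12/45 = 0.2667

0.2667


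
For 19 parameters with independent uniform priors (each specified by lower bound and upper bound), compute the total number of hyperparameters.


A uniform prior has 2 hyperparameters per parameter.
Total = 19 * 2 = 38

38


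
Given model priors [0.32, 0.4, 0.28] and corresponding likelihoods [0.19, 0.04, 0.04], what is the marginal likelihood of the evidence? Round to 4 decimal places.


P(E) = sum_i P(M_i) P(E|M_i)
= 0.0608 + 0.016 + 0.0112
= 0.088

0.088


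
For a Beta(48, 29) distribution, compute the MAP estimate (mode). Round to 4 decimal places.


MAP = mode = (a-1)/(a+b-2)
= (48-1)/(48+29-2)
= 47/75 = 0.6267

0.6267


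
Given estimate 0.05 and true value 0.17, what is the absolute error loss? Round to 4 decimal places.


Absolute error = |estimate - true|
= |-0.12| = 0.12

0.12


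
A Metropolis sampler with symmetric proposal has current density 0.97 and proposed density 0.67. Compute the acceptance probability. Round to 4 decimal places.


For symmetric proposals, acceptance = min(1, pi(x*)/pi(x))
= min(1, 0.67/0.97)
= min(1, 0.6907) = 0.6907

0.6907


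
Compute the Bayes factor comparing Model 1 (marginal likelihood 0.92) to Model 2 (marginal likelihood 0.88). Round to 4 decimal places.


BF12 = marginal likelihood of M1 / marginal likelihood of M2
= 0.92/0.88
= 1.0455

1.0455


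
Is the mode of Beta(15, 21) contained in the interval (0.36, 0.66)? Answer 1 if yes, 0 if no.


Mode = (a-1)/(a+b-2) = 14/34 = 0.4118
Interval: (0.36, 0.66)
Contains mode? 1

1


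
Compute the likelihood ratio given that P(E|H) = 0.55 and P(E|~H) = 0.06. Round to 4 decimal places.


LR = P(E|H) / P(E|~H)
= 0.55 / 0.06 = 9.1667

9.1667


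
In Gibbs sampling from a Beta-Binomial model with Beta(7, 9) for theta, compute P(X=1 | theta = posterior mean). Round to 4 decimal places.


Posterior mean = alpha/(alpha+beta) = 7/16 = 0.4375
P(X=1|theta=mean) = theta = 0.4375

0.4375


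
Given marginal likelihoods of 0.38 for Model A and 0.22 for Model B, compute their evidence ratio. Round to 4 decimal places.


Ratio = ML(A) / ML(B) = 0.38/0.22
= 1.7273

1.7273


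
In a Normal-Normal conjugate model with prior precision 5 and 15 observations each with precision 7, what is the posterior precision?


Posterior precision = prior precision + n * observation precision
= 5 + 15 * 7
= 5 + 105 = 110

110


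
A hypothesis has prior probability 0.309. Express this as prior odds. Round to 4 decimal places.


Odds = P(H) / P(not H) = 0.309 / 0.691
= 0.4472

0.4472


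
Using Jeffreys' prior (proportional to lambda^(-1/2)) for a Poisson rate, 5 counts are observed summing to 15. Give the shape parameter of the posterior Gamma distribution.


Conjugate update: Gamma(prior_shape + S, prior_rate + n).
Prior shape = 0.5, prior rate = 0.
Posterior shape = 0.5 + S = 0.5 + 15 = 15.5

15.5


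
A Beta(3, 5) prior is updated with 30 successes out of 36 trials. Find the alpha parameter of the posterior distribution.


In the Beta-Binomial conjugate update:
alpha_post = alpha_prior + successes
= 3 + 30
= 33

33


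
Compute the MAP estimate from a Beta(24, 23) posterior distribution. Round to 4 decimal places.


MAP = mode of Beta distribution
= (alpha - 1)/(alpha + beta - 2)
= (24-1)/(24+23-2)
= 23/45 = 0.5111

0.5111


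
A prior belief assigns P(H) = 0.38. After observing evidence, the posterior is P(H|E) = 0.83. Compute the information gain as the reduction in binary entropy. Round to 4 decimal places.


H(prior) = -0.38*log2(0.38) - 0.62*log2(0.62)
= 0.958
H(post) = -0.83*log2(0.83) - 0.17*log2(0.17)
= 0.6577
IG = 0.958 - 0.6577 = 0.3003

0.3003


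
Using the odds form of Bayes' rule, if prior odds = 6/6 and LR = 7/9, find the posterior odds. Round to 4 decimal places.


Bayes' rule in odds form: posterior odds = prior odds * LR
= (6 * 7) / (6 * 9)
= 42/54 = 0.7778

0.7778


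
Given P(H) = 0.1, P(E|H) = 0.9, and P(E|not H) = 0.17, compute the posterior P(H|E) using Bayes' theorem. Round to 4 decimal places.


By Bayes' theorem: P(H|E) = P(E|H)*P(H) / P(E)
P(E) = P(E|H)*P(H) + P(E|not H)*P(not H)
P(E) = 0.9*0.1 + 0.17*0.9 = 0.243
P(H|E) = 0.9*0.1 / 0.243 = 0.3704

0.3704


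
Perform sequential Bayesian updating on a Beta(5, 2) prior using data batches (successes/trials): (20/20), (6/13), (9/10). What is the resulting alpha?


Accumulate successes: 35
Posterior alpha = prior alpha + sum of successes
= 5 + 35 = 40

40


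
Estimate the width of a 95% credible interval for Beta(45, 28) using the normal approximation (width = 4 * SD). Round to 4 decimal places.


For Beta(a,b): Var = ab/((a+b)^2(a+b+1))
Var = 0.0032, SD = 0.0565
Approximate 95% CI width = 4 * 0.0565 = 0.2261

0.2261


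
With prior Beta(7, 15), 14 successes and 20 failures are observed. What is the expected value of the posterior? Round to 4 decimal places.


Posterior = Beta(21, 35)
E[theta] = alpha/(alpha+beta)
= 21/56 = 0.375

0.375


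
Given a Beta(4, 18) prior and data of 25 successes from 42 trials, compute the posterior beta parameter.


Number of failures = 42 - 25 = 17
Posterior beta = 18 + 17 = 35

35


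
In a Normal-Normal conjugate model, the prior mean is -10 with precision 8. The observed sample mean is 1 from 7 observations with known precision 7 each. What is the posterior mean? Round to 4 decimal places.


Posterior precision = tau0 + n*tau = 8 + 7*7 = 57
Posterior mean = (tau0*mu0 + n*tau*xbar) / posterior_precision
= (8*-10 + 7*7*1) / 57
= -31 / 57 = -0.5439

-0.5439


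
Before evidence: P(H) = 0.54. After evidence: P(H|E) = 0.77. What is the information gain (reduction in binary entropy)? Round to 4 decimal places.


Prior entropy = 0.9954
Posterior entropy = 0.778
Information gain = 0.9954 - 0.778 = 0.2174

0.2174


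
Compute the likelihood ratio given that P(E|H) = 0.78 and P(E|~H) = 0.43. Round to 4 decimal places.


LR = P(E|H) / P(E|~H)
= 0.78 / 0.43 = 1.814

1.814


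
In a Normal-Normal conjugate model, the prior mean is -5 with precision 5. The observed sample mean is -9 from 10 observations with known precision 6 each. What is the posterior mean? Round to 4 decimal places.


Posterior precision = tau0 + n*tau = 5 + 10*6 = 65
Posterior mean = (tau0*mu0 + n*tau*xbar) / posterior_precision
= (5*-5 + 10*6*-9) / 65
= -565 / 65 = -8.6923

-8.6923


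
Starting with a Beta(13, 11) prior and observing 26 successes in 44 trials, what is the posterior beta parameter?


Posterior beta = prior beta + failures
Failures = 44 - 26 = 18
beta_post = 11 + 18 = 29

29


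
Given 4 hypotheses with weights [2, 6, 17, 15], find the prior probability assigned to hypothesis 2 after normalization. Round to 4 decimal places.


To normalize, divide each weight by the sum of all weights.
Sum = 40
Prior(H2) = 6/40 = 0.15

0.15


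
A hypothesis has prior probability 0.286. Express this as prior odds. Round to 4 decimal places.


Odds = P(H) / P(not H) = 0.286 / 0.714
= 0.4006

0.4006


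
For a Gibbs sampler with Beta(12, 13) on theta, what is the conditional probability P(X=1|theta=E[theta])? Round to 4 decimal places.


E[theta] = 12/(12+13) = 0.48
P(X=1|theta) = theta = 0.48

0.48


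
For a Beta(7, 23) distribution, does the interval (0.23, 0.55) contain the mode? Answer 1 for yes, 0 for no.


Mode of Beta(a,b) = (a-1)/(a+b-2)
= (7-1)/(7+23-2) = 0.2143
Check: 0.23 <= 0.2143 <= 0.55?
Result: 0

0


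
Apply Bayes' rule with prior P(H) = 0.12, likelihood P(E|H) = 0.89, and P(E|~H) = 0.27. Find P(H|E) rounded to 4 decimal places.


Step 1: Compute marginal P(E) = P(E|H)P(H) + P(E|~H)P(~H)
= 0.89*0.12 + 0.27*0.88 = 0.3444
Step 2: P(H|E) = P(E|H)P(H)/P(E) = 0.1068/0.3444
= 0.3101

0.3101


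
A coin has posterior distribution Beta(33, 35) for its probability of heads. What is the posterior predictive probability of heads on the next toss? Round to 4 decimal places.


Posterior predictive = E[theta] = alpha/(alpha+beta)
= 33/68
= 0.4853

0.4853


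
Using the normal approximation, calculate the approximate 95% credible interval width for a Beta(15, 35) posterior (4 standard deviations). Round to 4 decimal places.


Var(Beta) = 15*35/(50^2 * 51) = 0.0041
SD = 0.0642
Width ~ 4*SD = 0.2567

0.2567


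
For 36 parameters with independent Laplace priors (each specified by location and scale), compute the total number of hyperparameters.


A Laplace prior has 2 hyperparameters per parameter.
Total = 36 * 2 = 72

72


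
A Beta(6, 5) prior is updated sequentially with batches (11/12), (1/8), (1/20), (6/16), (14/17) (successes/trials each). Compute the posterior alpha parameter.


Sequential conjugate updating is equivalent to a single batch update.
Total successes across all batches = 33
alpha_posterior = alpha_prior + total_successes = 6 + 33
= 39

39


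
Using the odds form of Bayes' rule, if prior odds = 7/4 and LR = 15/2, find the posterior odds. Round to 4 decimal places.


Bayes' rule in odds form: posterior odds = prior odds * LR
= (7 * 15) / (4 * 2)
= 105/8 = 13.125

13.125


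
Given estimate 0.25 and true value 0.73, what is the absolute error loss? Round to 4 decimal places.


Absolute error = |estimate - true|
= |-0.48| = 0.48

0.48


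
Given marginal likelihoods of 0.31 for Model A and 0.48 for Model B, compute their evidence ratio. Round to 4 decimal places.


Ratio = ML(A) / ML(B) = 0.31/0.48
= 0.6458

0.6458


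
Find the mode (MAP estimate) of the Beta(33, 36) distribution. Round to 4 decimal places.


For Beta(a,b) with a,b > 1:
Mode = (a-1)/(a+b-2) = (33-1)/(69-2)
= 32/67 = 0.4776

0.4776


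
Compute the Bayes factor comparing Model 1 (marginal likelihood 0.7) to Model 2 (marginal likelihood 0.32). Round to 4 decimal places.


BF12 = marginal likelihood of M1 / marginal likelihood of M2
= 0.7/0.32
= 2.1875

2.1875


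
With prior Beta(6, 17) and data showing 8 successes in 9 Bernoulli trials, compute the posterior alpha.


Conjugate update: alpha_posterior = alpha_prior + k
= 6 + 8 = 14

14


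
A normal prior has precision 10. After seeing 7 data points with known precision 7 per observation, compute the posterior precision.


In the conjugate normal model, precisions add:
tau_posterior = tau_prior + n * tau_data
= 10 + 7*7 = 59

59


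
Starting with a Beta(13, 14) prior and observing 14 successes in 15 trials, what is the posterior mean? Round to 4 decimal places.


Posterior parameters: alpha = 13 + 14 = 27
beta = 14 + 1 = 15
Posterior mean = alpha / (alpha + beta) = 27 / 42
= 0.6429

0.6429


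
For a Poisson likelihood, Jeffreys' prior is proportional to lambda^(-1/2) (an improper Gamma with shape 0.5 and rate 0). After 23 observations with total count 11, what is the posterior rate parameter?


Jeffreys' prior for Poisson is proportional to lambda^(-1/2).
Posterior is Gamma(0.5 + S, 0 + n) = Gamma(0.5 + 11, 23).
Posterior rate = 0 + n = 23

23.0


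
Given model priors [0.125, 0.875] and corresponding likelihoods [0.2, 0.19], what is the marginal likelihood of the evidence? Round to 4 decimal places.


P(E) = sum_i P(M_i) P(E|M_i)
= 0.025 + 0.1663
= 0.1913

0.1913


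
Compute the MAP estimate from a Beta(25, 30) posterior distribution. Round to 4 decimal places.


MAP = mode of Beta distribution
= (alpha - 1)/(alpha + beta - 2)
= (25-1)/(25+30-2)
= 24/53 = 0.4528

0.4528


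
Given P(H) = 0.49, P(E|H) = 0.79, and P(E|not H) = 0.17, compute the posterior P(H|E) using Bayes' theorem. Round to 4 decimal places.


By Bayes' theorem: P(H|E) = P(E|H)*P(H) / P(E)
P(E) = P(E|H)*P(H) + P(E|not H)*P(not H)
P(E) = 0.79*0.49 + 0.17*0.51 = 0.4738
P(H|E) = 0.79*0.49 / 0.4738 = 0.817

0.817


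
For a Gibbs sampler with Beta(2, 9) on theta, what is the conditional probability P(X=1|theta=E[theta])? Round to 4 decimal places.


E[theta] = 2/(2+9) = 0.1818
P(X=1|theta) = theta = 0.1818

0.1818


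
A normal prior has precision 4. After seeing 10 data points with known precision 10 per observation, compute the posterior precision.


In the conjugate normal model, precisions add:
tau_posterior = tau_prior + n * tau_data
= 4 + 10*10 = 104

104


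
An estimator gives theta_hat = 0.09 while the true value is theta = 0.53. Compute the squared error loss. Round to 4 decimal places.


The squared error loss is (theta_hat - theta)^2
= (0.09 - 0.53)^2
= (-0.44)^2 = 0.1936

0.1936


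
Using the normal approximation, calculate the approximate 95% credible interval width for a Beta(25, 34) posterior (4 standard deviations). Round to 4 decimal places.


Var(Beta) = 25*34/(59^2 * 60) = 0.0041
SD = 0.0638
Width ~ 4*SD = 0.2552

0.2552


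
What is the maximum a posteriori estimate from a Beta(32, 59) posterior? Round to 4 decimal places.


The MAP estimate equals the mode of the distribution.
Mode of Beta(a,b) = (a-1)/(a+b-2)
= 31/89
= 0.3483

0.3483


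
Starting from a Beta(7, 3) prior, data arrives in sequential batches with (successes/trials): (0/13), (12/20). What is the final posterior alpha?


In sequential Bayesian updating, we sum all successes.
Total successes = 12
Final alpha = 7 + 12 = 19

19


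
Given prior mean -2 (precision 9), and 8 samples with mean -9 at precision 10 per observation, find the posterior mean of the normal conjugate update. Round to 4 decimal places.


The posterior mean is a precision-weighted average of prior and data.
Post. prec. = 9 + 80 = 89
Post. mean = (-18 + -720)/89 = -738/89 = -8.2921

-8.2921


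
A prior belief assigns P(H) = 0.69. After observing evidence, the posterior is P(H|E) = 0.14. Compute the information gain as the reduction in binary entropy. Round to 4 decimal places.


H(prior) = -0.69*log2(0.69) - 0.31*log2(0.31)
= 0.8932
H(post) = -0.14*log2(0.14) - 0.86*log2(0.86)
= 0.5842
IG = 0.8932 - 0.5842 = 0.3089

0.3089


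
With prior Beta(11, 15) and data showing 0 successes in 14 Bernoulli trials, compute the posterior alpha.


Conjugate update: alpha_posterior = alpha_prior + k
= 11 + 0 = 11

11


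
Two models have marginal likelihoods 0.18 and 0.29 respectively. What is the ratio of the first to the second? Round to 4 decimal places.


Evidence ratio = 0.18 / 0.29
= 0.6207

0.6207


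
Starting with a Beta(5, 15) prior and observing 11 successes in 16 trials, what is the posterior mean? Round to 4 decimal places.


Posterior parameters: alpha = 5 + 11 = 16
beta = 15 + 5 = 20
Posterior mean = alpha / (alpha + beta) = 16 / 36
= 0.4444

0.4444


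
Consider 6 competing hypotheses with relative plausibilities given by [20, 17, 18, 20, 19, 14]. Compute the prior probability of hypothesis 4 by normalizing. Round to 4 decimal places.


Sum of weights = 20 + 17 + 18 + 20 + 19 + 14 = 108
Normalized prior for H4 = 20 / 108
= 0.1852

0.1852


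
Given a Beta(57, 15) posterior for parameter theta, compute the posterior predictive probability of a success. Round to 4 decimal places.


For a Beta-Bernoulli model, the predictive probability is the mean:
P(success) = 57/(57+15) = 57/72 = 0.7917

0.7917


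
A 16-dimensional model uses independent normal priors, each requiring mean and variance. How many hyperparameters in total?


Per parameter: 2 (mean and variance).
Total = 16 * 2 = 32

32


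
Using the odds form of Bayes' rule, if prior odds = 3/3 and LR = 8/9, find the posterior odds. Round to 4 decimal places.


Bayes' rule in odds form: posterior odds = prior odds * LR
= (3 * 8) / (3 * 9)
= 24/27 = 0.8889

0.8889


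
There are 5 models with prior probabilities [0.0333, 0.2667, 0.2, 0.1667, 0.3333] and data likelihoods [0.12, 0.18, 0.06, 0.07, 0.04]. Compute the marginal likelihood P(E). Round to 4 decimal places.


P(E) = sum over models of P(M_i) * P(E|M_i)
= 0.0333*0.12 + 0.2667*0.18 + 0.2*0.06 + 0.1667*0.07 + 0.3333*0.04
= 0.089

0.089


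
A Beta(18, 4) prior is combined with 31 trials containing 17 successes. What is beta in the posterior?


In conjugate updating:
beta_posterior = beta_prior + (n - k)
= 4 + (31 - 17)
= 4 + 14 = 18

18


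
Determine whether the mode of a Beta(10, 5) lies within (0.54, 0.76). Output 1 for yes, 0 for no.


First find the mode: (a-1)/(a+b-2) = 0.6923
Is 0.6923 in (0.54, 0.76)? 1

1


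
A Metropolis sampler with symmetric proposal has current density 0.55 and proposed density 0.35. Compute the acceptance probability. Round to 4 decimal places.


For symmetric proposals, acceptance = min(1, pi(x*)/pi(x))
= min(1, 0.35/0.55)
= min(1, 0.6364) = 0.6364

0.6364


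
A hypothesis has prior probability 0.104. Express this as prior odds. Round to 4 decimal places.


Odds = P(H) / P(not H) = 0.104 / 0.896
= 0.1161

0.1161


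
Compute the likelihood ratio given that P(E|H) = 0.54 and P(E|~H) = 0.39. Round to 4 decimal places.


LR = P(E|H) / P(E|~H)
= 0.54 / 0.39 = 1.3846

1.3846


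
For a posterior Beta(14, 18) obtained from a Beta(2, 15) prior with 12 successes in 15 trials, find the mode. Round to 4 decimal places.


Mode = (alpha - 1) / (alpha + beta - 2)
= 13 / 30
= 0.4333

0.4333


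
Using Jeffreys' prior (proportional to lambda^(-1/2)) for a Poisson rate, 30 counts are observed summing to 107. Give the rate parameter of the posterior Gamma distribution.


Conjugate update: Gamma(prior_shape + S, prior_rate + n).
Prior shape = 0.5, prior rate = 0.
Posterior rate = 0 + n = 30

30.0


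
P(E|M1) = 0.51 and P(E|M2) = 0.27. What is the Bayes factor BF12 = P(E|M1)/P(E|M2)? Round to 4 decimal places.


Bayes factor BF12 = P(E|M1) / P(E|M2)
= 0.51 / 0.27
= 1.8889

1.8889


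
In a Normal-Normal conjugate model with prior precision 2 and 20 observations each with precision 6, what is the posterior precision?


Posterior precision = prior precision + n * observation precision
= 2 + 20 * 6
= 2 + 120 = 122

122


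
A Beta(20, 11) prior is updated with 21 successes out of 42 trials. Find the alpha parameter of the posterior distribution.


In the Beta-Binomial conjugate update:
alpha_post = alpha_prior + successes
= 20 + 21
= 41

41


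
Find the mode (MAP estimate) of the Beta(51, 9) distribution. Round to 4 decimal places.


For Beta(a,b) with a,b > 1:
Mode = (a-1)/(a+b-2) = (51-1)/(60-2)
= 50/58 = 0.8621

0.8621


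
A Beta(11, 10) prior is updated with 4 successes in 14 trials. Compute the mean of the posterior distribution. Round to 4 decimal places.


After update: Beta(15, 20)
Mean = 15 / (15 + 20) = 15 / 35
= 0.4286

0.4286


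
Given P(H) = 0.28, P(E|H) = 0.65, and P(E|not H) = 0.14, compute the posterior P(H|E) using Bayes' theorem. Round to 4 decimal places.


By Bayes' theorem: P(H|E) = P(E|H)*P(H) / P(E)
P(E) = P(E|H)*P(H) + P(E|not H)*P(not H)
P(E) = 0.65*0.28 + 0.14*0.72 = 0.2828
P(H|E) = 0.65*0.28 / 0.2828 = 0.6436

0.6436


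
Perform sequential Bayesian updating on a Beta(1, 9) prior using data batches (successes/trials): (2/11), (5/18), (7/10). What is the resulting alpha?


Accumulate successes: 14
Posterior alpha = prior alpha + sum of successes
= 1 + 14 = 15

15


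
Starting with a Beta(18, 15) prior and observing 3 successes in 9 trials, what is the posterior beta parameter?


Posterior beta = prior beta + failures
Failures = 9 - 3 = 6
beta_post = 15 + 6 = 21

21


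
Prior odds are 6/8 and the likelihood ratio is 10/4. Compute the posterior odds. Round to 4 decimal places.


Posterior odds = prior odds * likelihood ratio
= (6/8) * (10/4)
= 60 / 32
= 1.875

1.875


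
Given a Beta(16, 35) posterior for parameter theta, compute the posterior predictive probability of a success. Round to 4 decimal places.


For a Beta-Bernoulli model, the predictive probability is the mean:
P(success) = 16/(16+35) = 16/51 = 0.3137

0.3137


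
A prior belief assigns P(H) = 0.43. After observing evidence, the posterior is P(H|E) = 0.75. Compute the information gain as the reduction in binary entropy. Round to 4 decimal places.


H(prior) = -0.43*log2(0.43) - 0.57*log2(0.57)
= 0.9858
H(post) = -0.75*log2(0.75) - 0.25*log2(0.25)
= 0.8113
IG = 0.9858 - 0.8113 = 0.1745

0.1745


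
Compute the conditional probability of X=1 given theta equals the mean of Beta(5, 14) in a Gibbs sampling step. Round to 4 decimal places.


Mean of Beta(5, 14) = 0.2632
P(X=1 | theta=0.2632) = 0.2632

0.2632


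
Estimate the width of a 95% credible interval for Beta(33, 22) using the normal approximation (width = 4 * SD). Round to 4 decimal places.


For Beta(a,b): Var = ab/((a+b)^2(a+b+1))
Var = 0.0043, SD = 0.0655
Approximate 95% CI width = 4 * 0.0655 = 0.2619

0.2619


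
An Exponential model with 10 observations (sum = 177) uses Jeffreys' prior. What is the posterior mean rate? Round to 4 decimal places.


Posterior Gamma(10, 177)
E[lambda] = 10/177 = 0.0565

0.0565


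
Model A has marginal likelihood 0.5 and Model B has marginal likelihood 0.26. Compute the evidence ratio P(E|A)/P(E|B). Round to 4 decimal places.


Evidence ratio = P(E|A) / P(E|B)
= 0.5 / 0.26
= 1.9231

1.9231


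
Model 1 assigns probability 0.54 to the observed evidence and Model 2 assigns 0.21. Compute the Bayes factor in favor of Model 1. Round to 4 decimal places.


BF = P(data|M1) / P(data|M2)
= 0.54 / 0.21 = 2.5714

2.5714


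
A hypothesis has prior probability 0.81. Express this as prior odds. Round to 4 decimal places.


Odds = P(H) / P(not H) = 0.81 / 0.19
= 4.2632

4.2632


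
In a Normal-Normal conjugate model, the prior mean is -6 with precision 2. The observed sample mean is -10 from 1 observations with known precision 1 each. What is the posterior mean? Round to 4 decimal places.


Posterior precision = tau0 + n*tau = 2 + 1*1 = 3
Posterior mean = (tau0*mu0 + n*tau*xbar) / posterior_precision
= (2*-6 + 1*1*-10) / 3
= -22 / 3 = -7.3333

-7.3333
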